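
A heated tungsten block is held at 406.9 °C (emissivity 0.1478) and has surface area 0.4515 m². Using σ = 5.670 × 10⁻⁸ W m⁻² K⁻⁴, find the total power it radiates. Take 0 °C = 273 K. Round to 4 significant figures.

T = 406.9 °C + 273 = 679.9 K.
Area A = 0.4515 m².
P = εσAT⁴ = 0.1478 × 5.670×10⁻⁸ × 0.4515 × (679.9)⁴ = 808.5 W.

P ≈ 808.5 W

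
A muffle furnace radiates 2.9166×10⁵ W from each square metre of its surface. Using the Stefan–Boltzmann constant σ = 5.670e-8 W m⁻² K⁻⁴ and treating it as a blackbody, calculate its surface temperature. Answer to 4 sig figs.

I = σT⁴, so T = (I/σ)^(1/4) = (2.9166×10⁵/(5.670×10⁻⁸))^(1/4) = 1506 K.

T ≈ 1506 K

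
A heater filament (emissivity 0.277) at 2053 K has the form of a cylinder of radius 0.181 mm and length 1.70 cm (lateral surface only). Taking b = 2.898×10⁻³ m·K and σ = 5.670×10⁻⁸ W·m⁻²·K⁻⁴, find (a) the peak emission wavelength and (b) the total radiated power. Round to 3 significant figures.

λ_max ≈ 1.41 μm; P ≈ 5.39 W

(a) λ_max = b/T = 2.898×10⁻³/2053 = 1.412×10⁻⁶ m = 1.41 μm.
Lateral area A = 2πrL = 2π×1.81×10⁻⁴×0.0170 = 1.93334×10⁻⁵ m².
(b) P = εσAT⁴ = 0.277×5.670×10⁻⁸×1.93334×10⁻⁵×(2053)⁴ = 5.39 W.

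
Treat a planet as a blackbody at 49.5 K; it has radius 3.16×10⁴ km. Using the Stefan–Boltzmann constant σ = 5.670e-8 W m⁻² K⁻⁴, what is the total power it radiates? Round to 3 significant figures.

Surface area A = 4πR² = 4π(3.16×10⁷ m)² = 1.25483×10¹⁶ m².
P = σAT⁴ = 5.670×10⁻⁸ × 1.25483×10¹⁶ × (49.5)⁴ = 4.27×10¹⁵ W.

P ≈ 4.27×10¹⁵ W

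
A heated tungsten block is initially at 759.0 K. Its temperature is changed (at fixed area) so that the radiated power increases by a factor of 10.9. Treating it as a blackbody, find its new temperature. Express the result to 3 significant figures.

P ∝ T⁴, so T₂/T₁ = (P₂/P₁)^(1/4) = (10.9)^(1/4) = 1.81701.
T₂ = 759.0 × 1.81701 = 1.38×10³ K.

T₂ ≈ 1.38×10³ K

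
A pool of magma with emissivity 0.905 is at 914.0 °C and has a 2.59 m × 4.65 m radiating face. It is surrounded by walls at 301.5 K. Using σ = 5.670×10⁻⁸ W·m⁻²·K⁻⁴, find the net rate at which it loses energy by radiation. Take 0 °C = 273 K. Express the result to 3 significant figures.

T = 914.0 °C + 273 = 1187.0 K.
Area A = 2.59 × 4.65 = 12.0435 m².
Net radiated power P_net = εσA(T⁴ − T₀⁴) = 0.905×5.670×10⁻⁸×12.0435×(1187.0⁴ − 301.5⁴).
T⁴ − T₀⁴ = 1.98519×10¹² − 8.26322×10⁹ = 1.97693×10¹² K⁴, so P_net = 1.22×10⁶ W.

Net loss ≈ 1.22×10⁶ W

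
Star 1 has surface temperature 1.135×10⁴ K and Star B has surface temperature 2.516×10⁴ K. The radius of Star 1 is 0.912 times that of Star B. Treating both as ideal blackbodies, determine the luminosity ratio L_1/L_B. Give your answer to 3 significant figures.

L ∝ R²T⁴, so L_1/L_B = (R_1/R_B)²(T_1/T_B)⁴ = (0.912)² × (1.135×10⁴/2.516×10⁴)⁴ = 0.831744 × 0.0414134 = 0.0344.

L_1/L_B ≈ 0.0344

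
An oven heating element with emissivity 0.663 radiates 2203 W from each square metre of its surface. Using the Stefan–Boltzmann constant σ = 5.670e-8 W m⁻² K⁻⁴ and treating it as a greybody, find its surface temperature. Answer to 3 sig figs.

I = εσT⁴, so T = (I/εσ)^(1/4) = (2203/(0.663×5.670×10⁻⁸))^(1/4) = 492 K.

T ≈ 492 K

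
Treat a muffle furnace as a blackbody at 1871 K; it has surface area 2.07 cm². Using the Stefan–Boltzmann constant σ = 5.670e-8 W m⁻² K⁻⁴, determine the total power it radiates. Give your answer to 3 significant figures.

P ≈ 144 W

Area A = 2.07 cm² = 2.07×10⁻⁴ m².
P = σAT⁴ = 5.670×10⁻⁸ × 2.07×10⁻⁴ × (1871)⁴ = 144 W.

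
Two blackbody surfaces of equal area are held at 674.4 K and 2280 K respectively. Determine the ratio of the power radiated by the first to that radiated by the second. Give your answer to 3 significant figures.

P₁/P₂ ≈ 7.65×10⁻³

With equal areas, P₁/P₂ = (T₁/T₂)⁴ = (674.4/2280)⁴ = 7.65×10⁻³.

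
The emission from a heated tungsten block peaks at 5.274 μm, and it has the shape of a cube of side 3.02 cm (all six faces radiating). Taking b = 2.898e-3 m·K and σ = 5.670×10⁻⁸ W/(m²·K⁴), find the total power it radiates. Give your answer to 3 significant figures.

Wien's law: T = b/λ_max = 2.898×10⁻³/5.274×10⁻⁶ = 549.488 K.
Area A = 6s² = 6×(0.0302 m)² = 5.47224×10⁻³ m².
Then P = σAT⁴ = 5.670×10⁻⁸×5.47224×10⁻³×(549.488)⁴ = 28.3 W.

P ≈ 28.3 W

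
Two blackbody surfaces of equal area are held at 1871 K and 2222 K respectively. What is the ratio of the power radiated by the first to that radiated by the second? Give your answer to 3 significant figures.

With equal areas, P₁/P₂ = (T₁/T₂)⁴ = (1871/2222)⁴ = 0.503.

P₁/P₂ ≈ 0.503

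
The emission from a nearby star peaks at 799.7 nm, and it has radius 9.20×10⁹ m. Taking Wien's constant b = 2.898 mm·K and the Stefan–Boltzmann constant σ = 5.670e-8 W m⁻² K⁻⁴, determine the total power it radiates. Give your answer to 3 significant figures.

Wien's law: T = b/λ_max = 2.898×10⁻³/7.997×10⁻⁷ = 3623.86 K.
Surface area A = 4πR² = 4π(9.20×10⁹ m)² = 1.06362×10²¹ m².
Then P = σAT⁴ = 5.670×10⁻⁸×1.06362×10²¹×(3623.86)⁴ = 1.04×10²⁸ W.

P ≈ 1.04×10²⁸ W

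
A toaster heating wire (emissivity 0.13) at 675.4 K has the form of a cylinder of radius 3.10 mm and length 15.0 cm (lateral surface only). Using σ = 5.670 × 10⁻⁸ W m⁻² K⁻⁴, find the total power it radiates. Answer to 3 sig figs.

P ≈ 4.48 W

Lateral area A = 2πrL = 2π×3.10×10⁻³×0.150 = 2.92168×10⁻³ m².
P = εσAT⁴ = 0.13 × 5.670×10⁻⁸ × 2.92168×10⁻³ × (675.4)⁴ = 4.48 W.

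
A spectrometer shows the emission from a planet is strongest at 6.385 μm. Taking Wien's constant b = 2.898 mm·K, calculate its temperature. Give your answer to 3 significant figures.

T ≈ 454 K

Wien's law gives T = b/λ_max = (2.898×10⁻³ m·K)/(6.385×10⁻⁶ m) = 454 K.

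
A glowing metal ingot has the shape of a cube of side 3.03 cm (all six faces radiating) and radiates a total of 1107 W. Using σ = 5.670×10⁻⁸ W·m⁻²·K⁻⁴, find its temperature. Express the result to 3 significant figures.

Area A = 6s² = 6×(0.0303 m)² = 5.50854×10⁻³ m².
P = σAT⁴ ⇒ T = (P/(σA))^(1/4) = (1107/(5.670×10⁻⁸×5.50854×10⁻³))^(1/4) = 1.37×10³ K.

T ≈ 1.37×10³ K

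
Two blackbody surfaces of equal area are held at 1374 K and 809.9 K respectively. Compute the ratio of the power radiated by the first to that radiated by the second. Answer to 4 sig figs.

With equal areas, P₁/P₂ = (T₁/T₂)⁴ = (1374/809.9)⁴ = 8.284.

P₁/P₂ ≈ 8.284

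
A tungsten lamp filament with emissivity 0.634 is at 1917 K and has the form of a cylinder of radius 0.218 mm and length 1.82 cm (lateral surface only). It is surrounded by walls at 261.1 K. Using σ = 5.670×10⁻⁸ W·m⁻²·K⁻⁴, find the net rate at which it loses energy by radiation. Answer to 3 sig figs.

Net loss ≈ 12.1 W

Lateral area A = 2πrL = 2π×2.18×10⁻⁴×0.0182 = 2.49292×10⁻⁵ m².
Net radiated power P_net = εσA(T⁴ − T₀⁴) = 0.634×5.670×10⁻⁸×2.49292×10⁻⁵×(1917⁴ − 261.1⁴).
T⁴ − T₀⁴ = 1.35048×10¹³ − 4.64759×10⁹ = 1.35002×10¹³ K⁴, so P_net = 12.1 W.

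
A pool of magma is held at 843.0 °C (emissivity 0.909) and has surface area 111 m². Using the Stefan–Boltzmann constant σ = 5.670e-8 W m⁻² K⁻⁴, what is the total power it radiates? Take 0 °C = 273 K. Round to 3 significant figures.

T = 843.0 °C + 273 = 1116.0 K.
Area A = 111 m².
P = εσAT⁴ = 0.909 × 5.670×10⁻⁸ × 111 × (1116.0)⁴ = 8.87×10⁶ W.

P ≈ 8.87×10⁶ W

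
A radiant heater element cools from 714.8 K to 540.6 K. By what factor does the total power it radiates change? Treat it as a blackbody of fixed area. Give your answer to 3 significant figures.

P₂/P₁ ≈ 0.327

P ∝ T⁴, so P₂/P₁ = (T₂/T₁)⁴ = (540.6/714.8)⁴ = (0.756295)⁴ = 0.327.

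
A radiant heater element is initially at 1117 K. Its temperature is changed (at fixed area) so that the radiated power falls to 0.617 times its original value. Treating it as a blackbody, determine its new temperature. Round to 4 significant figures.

T₂ ≈ 990.0 K

P ∝ T⁴, so T₂/T₁ = (P₂/P₁)^(1/4) = (0.617)^(1/4) = 0.886281.
T₂ = 1117 × 0.886281 = 990.0 K.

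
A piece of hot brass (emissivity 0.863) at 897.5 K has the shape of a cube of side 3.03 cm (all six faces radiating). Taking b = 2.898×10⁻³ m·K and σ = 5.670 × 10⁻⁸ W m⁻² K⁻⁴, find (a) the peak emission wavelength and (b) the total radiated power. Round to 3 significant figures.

(a) λ_max = b/T = 2.898×10⁻³/897.5 = 3.229×10⁻⁶ m = 3.23 μm.
Area A = 6s² = 6×(0.0303 m)² = 5.50854×10⁻³ m².
(b) P = εσAT⁴ = 0.863×5.670×10⁻⁸×5.50854×10⁻³×(897.5)⁴ = 175 W.

λ_max ≈ 3.23 μm; P ≈ 175 W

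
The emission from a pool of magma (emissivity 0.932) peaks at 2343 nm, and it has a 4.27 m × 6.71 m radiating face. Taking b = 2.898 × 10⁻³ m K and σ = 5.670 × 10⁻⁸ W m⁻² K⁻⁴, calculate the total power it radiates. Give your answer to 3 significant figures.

Wien's law: T = b/λ_max = 2.898×10⁻³/2.343×10⁻⁶ = 1236.88 K.
Area A = 4.27 × 6.71 = 28.6517 m².
Then P = εσAT⁴ = 0.932×5.670×10⁻⁸×28.6517×(1236.88)⁴ = 3.54×10⁶ W.

P ≈ 3.54×10⁶ W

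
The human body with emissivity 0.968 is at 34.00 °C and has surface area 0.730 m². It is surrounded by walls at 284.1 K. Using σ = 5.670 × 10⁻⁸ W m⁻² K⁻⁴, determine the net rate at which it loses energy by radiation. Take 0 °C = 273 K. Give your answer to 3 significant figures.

Net loss ≈ 94.9 W

T = 34.00 °C + 273 = 307.00 K.
Area A = 0.730 m².
Net radiated power P_net = εσA(T⁴ − T₀⁴) = 0.968×5.670×10⁻⁸×0.730×(307.00⁴ − 284.1⁴).
T⁴ − T₀⁴ = 8.88287×10⁹ − 6.51456×10⁹ = 2.36831×10⁹ K⁴, so P_net = 94.9 W.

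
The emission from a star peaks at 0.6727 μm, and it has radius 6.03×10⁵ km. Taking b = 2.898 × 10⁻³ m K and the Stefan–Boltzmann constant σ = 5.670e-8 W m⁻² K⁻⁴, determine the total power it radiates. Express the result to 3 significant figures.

P ≈ 8.92×10²⁵ W

Wien's law: T = b/λ_max = 2.898×10⁻³/6.727×10⁻⁷ = 4308.01 K.
Surface area A = 4πR² = 4π(6.03×10⁸ m)² = 4.56925×10¹⁸ m².
Then P = σAT⁴ = 5.670×10⁻⁸×4.56925×10¹⁸×(4308.01)⁴ = 8.92×10²⁵ W.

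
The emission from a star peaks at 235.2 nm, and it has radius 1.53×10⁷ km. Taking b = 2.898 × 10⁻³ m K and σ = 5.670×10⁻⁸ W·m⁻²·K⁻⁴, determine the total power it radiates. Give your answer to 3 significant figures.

P ≈ 3.84×10³⁰ W

Wien's law: T = b/λ_max = 2.898×10⁻³/2.352×10⁻⁷ = 12321.4 K.
Surface area A = 4πR² = 4π(1.53×10¹⁰ m)² = 2.94166×10²¹ m².
Then P = σAT⁴ = 5.670×10⁻⁸×2.94166×10²¹×(12321.4)⁴ = 3.84×10³⁰ W.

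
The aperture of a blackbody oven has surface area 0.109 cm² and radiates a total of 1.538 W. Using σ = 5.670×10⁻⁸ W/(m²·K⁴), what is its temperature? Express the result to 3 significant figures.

T ≈ 1.26×10³ K

Area A = 0.109 cm² = 1.09×10⁻⁵ m².
P = σAT⁴ ⇒ T = (P/(σA))^(1/4) = (1.538/(5.670×10⁻⁸×1.09×10⁻⁵))^(1/4) = 1.26×10³ K.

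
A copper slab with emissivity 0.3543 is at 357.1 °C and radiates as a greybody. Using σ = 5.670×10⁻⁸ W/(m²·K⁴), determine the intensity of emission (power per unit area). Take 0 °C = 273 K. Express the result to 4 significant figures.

I ≈ 3167 W/m²

T = 357.1 °C + 273 = 630.1 K.
Stefan–Boltzmann: I = εσT⁴ = 0.3543 × 5.670×10⁻⁸ × (630.1)⁴ = 3167 W/m².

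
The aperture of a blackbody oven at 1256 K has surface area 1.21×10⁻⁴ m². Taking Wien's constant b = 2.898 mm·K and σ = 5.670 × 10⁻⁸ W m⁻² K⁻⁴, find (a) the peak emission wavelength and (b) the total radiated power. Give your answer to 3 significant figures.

λ_max ≈ 2.31 μm; P ≈ 17.1 W

(a) λ_max = b/T = 2.898×10⁻³/1256 = 2.307×10⁻⁶ m = 2.31 μm.
Area A = 1.21×10⁻⁴ m².
(b) P = σAT⁴ = 5.670×10⁻⁸×1.21×10⁻⁴×(1256)⁴ = 17.1 W.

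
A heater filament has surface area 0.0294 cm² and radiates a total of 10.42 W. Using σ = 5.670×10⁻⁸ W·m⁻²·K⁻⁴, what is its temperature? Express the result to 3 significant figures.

Area A = 0.0294 cm² = 2.94×10⁻⁶ m².
P = σAT⁴ ⇒ T = (P/(σA))^(1/4) = (10.42/(5.670×10⁻⁸×2.94×10⁻⁶))^(1/4) = 2.81×10³ K.

T ≈ 2.81×10³ K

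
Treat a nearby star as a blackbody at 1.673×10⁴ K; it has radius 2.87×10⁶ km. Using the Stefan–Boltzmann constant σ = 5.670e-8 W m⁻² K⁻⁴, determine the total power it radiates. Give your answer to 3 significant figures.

Surface area A = 4πR² = 4π(2.87×10⁹ m)² = 1.03508×10²⁰ m².
P = σAT⁴ = 5.670×10⁻⁸ × 1.03508×10²⁰ × (1.673×10⁴)⁴ = 4.60×10²⁹ W.

P ≈ 4.60×10²⁹ W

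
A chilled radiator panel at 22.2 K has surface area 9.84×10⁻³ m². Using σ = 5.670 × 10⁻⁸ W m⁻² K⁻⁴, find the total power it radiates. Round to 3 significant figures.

Area A = 9.84×10⁻³ m².
P = σAT⁴ = 5.670×10⁻⁸ × 9.84×10⁻³ × (22.2)⁴ = 1.36×10⁻⁴ W.

P ≈ 1.36×10⁻⁴ W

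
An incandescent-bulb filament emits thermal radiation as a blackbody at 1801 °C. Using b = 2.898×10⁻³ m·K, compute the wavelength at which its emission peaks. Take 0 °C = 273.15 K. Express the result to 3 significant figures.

T = 1801 °C + 273.15 = 2074.15 K.
Wien's displacement law: λ_max = b/T = (2.898×10⁻³ m·K)/(2074.15 K) = 1.397×10⁻⁶ m.
That is 1.40×10³ nm, in the infrared range.

λ_max ≈ 1.40×10³ nm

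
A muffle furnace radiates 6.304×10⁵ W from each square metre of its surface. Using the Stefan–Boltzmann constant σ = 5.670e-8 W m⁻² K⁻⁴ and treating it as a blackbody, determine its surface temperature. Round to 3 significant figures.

T ≈ 1.83×10³ K

I = σT⁴, so T = (I/σ)^(1/4) = (6.304×10⁵/(5.670×10⁻⁸))^(1/4) = 1.83×10³ K.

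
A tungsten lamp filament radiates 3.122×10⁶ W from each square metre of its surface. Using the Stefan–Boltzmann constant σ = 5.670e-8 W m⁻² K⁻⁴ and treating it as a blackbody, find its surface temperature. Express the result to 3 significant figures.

I = σT⁴, so T = (I/σ)^(1/4) = (3.122×10⁶/(5.670×10⁻⁸))^(1/4) = 2.72×10³ K.

T ≈ 2.72×10³ K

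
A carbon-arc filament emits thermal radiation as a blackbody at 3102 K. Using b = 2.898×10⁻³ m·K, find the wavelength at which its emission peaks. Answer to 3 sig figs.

λ_max ≈ 934 nm

Wien's displacement law: λ_max = b/T = (2.898×10⁻³ m·K)/(3102 K) = 9.342×10⁻⁷ m.
That is 934 nm, in the infrared range.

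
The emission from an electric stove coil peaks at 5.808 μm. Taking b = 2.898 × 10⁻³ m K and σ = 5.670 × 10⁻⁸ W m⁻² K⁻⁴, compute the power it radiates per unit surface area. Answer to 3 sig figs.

I ≈ 3.51×10³ W/m²

Wien's law: T = b/λ_max = 2.898×10⁻³/5.808×10⁻⁶ = 498.967 K.
Then I = σT⁴ = 5.670×10⁻⁸×(498.967)⁴ = 3.51×10³ W/m².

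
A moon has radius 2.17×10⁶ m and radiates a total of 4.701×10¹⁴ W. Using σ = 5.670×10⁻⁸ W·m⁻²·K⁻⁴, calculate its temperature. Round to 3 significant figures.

T ≈ 109 K

Surface area A = 4πR² = 4π(2.17×10⁶ m)² = 5.91738×10¹³ m².
P = σAT⁴ ⇒ T = (P/(σA))^(1/4) = (4.701×10¹⁴/(5.670×10⁻⁸×5.91738×10¹³))^(1/4) = 109 K.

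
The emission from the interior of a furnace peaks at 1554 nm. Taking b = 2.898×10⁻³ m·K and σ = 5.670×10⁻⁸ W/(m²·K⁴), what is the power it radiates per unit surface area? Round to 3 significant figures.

I ≈ 6.86×10⁵ W/m²

Wien's law: T = b/λ_max = 2.898×10⁻³/1.554×10⁻⁶ = 1864.86 K.
Then I = σT⁴ = 5.670×10⁻⁸×(1864.86)⁴ = 6.86×10⁵ W/m².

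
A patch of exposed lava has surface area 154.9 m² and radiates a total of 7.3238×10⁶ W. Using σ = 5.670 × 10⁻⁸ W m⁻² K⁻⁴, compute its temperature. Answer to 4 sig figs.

Area A = 154.9 m².
P = σAT⁴ ⇒ T = (P/(σA))^(1/4) = (7.3238×10⁶/(5.670×10⁻⁸×154.9))^(1/4) = 955.6 K.

T ≈ 955.6 K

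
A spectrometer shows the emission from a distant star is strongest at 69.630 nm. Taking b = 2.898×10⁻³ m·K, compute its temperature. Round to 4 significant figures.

T ≈ 4.162×10⁴ K

Wien's law gives T = b/λ_max = (2.898×10⁻³ m·K)/(6.9630×10⁻⁸ m) = 4.162×10⁴ K.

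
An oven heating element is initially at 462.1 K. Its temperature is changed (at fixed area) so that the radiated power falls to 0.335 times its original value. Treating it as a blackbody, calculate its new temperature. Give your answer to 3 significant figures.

T₂ ≈ 352 K

P ∝ T⁴, so T₂/T₁ = (P₂/P₁)^(1/4) = (0.335)^(1/4) = 0.760784.
T₂ = 462.1 × 0.760784 = 352 K.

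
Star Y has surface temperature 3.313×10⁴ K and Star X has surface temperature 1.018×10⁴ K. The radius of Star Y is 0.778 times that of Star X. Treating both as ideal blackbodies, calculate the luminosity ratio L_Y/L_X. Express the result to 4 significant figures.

L_Y/L_X ≈ 67.90

L ∝ R²T⁴, so L_Y/L_X = (R_Y/R_X)²(T_Y/T_X)⁴ = (0.778)² × (3.313×10⁴/1.018×10⁴)⁴ = 0.605284 × 112.175 = 67.90.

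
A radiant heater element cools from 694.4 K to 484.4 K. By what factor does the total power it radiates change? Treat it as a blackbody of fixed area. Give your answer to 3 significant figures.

P ∝ T⁴, so P₂/P₁ = (T₂/T₁)⁴ = (484.4/694.4)⁴ = (0.697581)⁴ = 0.237.

P₂/P₁ ≈ 0.237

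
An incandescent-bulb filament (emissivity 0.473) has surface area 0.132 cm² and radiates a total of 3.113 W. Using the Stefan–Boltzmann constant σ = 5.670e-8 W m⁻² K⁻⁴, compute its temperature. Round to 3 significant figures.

Area A = 0.132 cm² = 1.32×10⁻⁵ m².
P = εσAT⁴ ⇒ T = (P/(εσA))^(1/4) = (3.113/(0.473×5.670×10⁻⁸×1.32×10⁻⁵))^(1/4) = 1.72×10³ K.

T ≈ 1.72×10³ K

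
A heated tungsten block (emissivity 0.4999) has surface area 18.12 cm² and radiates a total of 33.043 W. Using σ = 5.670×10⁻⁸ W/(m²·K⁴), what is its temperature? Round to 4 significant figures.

Area A = 18.12 cm² = 1.812×10⁻³ m².
P = εσAT⁴ ⇒ T = (P/(εσA))^(1/4) = (33.043/(0.4999×5.670×10⁻⁸×1.812×10⁻³))^(1/4) = 895.6 K.

T ≈ 895.6 K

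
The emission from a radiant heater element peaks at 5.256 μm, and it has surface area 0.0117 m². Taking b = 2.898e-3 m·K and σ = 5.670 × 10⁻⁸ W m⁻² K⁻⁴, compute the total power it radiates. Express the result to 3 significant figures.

P ≈ 61.3 W

Wien's law: T = b/λ_max = 2.898×10⁻³/5.256×10⁻⁶ = 551.370 K.
Area A = 0.0117 m².
Then P = σAT⁴ = 5.670×10⁻⁸×0.0117×(551.370)⁴ = 61.3 W.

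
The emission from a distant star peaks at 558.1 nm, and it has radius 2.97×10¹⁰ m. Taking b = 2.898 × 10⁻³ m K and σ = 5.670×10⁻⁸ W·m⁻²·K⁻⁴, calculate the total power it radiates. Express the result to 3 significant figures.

Wien's law: T = b/λ_max = 2.898×10⁻³/5.581×10⁻⁷ = 5192.62 K.
Surface area A = 4πR² = 4π(2.97×10¹⁰ m)² = 1.10847×10²² m².
Then P = σAT⁴ = 5.670×10⁻⁸×1.10847×10²²×(5192.62)⁴ = 4.57×10²⁹ W.

P ≈ 4.57×10²⁹ W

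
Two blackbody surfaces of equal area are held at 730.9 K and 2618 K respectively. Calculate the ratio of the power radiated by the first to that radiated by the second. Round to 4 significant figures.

With equal areas, P₁/P₂ = (T₁/T₂)⁴ = (730.9/2618)⁴ = 6.075×10⁻³.

P₁/P₂ ≈ 6.075×10⁻³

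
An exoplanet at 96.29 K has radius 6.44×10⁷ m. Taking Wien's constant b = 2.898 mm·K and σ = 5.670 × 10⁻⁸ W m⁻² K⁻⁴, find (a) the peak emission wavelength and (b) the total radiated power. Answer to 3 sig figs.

(a) λ_max = b/T = 2.898×10⁻³/96.29 = 3.010×10⁻⁵ m = 30.1 μm.
Surface area A = 4πR² = 4π(6.44×10⁷ m)² = 5.21173×10¹⁶ m².
(b) P = σAT⁴ = 5.670×10⁻⁸×5.21173×10¹⁶×(96.29)⁴ = 2.54×10¹⁷ W.

λ_max ≈ 30.1 μm; P ≈ 2.54×10¹⁷ W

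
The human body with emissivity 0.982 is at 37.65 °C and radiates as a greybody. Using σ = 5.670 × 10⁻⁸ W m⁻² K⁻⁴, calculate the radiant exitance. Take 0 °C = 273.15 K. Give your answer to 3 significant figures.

T = 37.65 °C + 273.15 = 310.80 K.
Stefan–Boltzmann: I = εσT⁴ = 0.982 × 5.670×10⁻⁸ × (310.80)⁴ = 520 W/m².

I ≈ 520 W/m²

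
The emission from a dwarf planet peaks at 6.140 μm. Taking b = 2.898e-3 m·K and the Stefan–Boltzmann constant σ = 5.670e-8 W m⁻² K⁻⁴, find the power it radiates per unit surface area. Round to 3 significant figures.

I ≈ 2.81×10³ W/m²

Wien's law: T = b/λ_max = 2.898×10⁻³/6.140×10⁻⁶ = 471.987 K.
Then I = σT⁴ = 5.670×10⁻⁸×(471.987)⁴ = 2.81×10³ W/m².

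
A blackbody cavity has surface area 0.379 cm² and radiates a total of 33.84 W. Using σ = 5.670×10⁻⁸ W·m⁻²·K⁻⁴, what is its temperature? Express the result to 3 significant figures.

T ≈ 1.99×10³ K

Area A = 0.379 cm² = 3.79×10⁻⁵ m².
P = σAT⁴ ⇒ T = (P/(σA))^(1/4) = (33.84/(5.670×10⁻⁸×3.79×10⁻⁵))^(1/4) = 1.99×10³ K.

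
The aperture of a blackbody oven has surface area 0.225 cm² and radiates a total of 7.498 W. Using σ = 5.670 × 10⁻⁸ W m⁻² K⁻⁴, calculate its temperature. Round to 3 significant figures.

Area A = 0.225 cm² = 2.25×10⁻⁵ m².
P = σAT⁴ ⇒ T = (P/(σA))^(1/4) = (7.498/(5.670×10⁻⁸×2.25×10⁻⁵))^(1/4) = 1.56×10³ K.

T ≈ 1.56×10³ K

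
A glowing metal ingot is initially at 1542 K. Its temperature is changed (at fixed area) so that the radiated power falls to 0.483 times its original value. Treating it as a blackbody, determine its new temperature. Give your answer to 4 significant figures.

P ∝ T⁴, so T₂/T₁ = (P₂/P₁)^(1/4) = (0.483)^(1/4) = 0.833656.
T₂ = 1542 × 0.833656 = 1285 K.

T₂ ≈ 1285 K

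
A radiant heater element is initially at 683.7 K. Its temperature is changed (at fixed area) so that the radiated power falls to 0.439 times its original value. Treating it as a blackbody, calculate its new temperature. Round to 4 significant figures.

P ∝ T⁴, so T₂/T₁ = (P₂/P₁)^(1/4) = (0.439)^(1/4) = 0.813984.
T₂ = 683.7 × 0.813984 = 556.5 K.

T₂ ≈ 556.5 K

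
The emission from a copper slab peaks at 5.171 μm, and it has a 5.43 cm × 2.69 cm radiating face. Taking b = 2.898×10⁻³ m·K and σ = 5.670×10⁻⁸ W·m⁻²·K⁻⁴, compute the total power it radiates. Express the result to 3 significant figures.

Wien's law: T = b/λ_max = 2.898×10⁻³/5.171×10⁻⁶ = 560.433 K.
Area A = 0.0543 × 0.0269 = 1.46067×10⁻³ m².
Then P = σAT⁴ = 5.670×10⁻⁸×1.46067×10⁻³×(560.433)⁴ = 8.17 W.

P ≈ 8.17 W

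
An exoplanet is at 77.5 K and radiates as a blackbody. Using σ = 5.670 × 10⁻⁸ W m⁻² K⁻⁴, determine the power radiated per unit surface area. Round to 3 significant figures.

Stefan–Boltzmann: I = σT⁴ = 5.670×10⁻⁸ × (77.5)⁴ = 2.05 W/m².

I ≈ 2.05 W/m²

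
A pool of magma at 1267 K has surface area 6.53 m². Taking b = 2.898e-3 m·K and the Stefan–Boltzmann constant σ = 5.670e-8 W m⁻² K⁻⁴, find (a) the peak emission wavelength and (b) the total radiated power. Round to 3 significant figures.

(a) λ_max = b/T = 2.898×10⁻³/1267 = 2.287×10⁻⁶ m = 2.29 μm.
Area A = 6.53 m².
(b) P = σAT⁴ = 5.670×10⁻⁸×6.53×(1267)⁴ = 9.54×10⁵ W.

λ_max ≈ 2.29 μm; P ≈ 9.54×10⁵ W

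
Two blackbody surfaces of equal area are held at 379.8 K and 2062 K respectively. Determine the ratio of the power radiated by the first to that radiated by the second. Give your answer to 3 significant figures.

P₁/P₂ ≈ 1.15×10⁻³

With equal areas, P₁/P₂ = (T₁/T₂)⁴ = (379.8/2062)⁴ = 1.15×10⁻³.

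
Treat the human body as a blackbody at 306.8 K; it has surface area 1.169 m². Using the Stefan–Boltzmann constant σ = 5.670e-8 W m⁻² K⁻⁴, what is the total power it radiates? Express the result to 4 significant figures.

P ≈ 587.2 W

Area A = 1.169 m².
P = σAT⁴ = 5.670×10⁻⁸ × 1.169 × (306.8)⁴ = 587.2 W.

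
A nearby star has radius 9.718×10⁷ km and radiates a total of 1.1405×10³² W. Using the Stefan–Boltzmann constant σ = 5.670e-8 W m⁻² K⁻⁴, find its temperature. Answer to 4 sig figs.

Surface area A = 4πR² = 4π(9.718×10¹⁰ m)² = 1.18676×10²³ m².
P = σAT⁴ ⇒ T = (P/(σA))^(1/4) = (1.1405×10³²/(5.670×10⁻⁸×1.18676×10²³))^(1/4) = 1.141×10⁴ K.

T ≈ 1.141×10⁴ K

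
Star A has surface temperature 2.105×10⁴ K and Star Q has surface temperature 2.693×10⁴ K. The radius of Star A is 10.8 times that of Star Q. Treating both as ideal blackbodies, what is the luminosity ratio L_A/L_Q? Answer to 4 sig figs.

L_A/L_Q ≈ 43.54

L ∝ R²T⁴, so L_A/L_Q = (R_A/R_Q)²(T_A/T_Q)⁴ = (10.8)² × (2.105×10⁴/2.693×10⁴)⁴ = 116.64 × 0.373304 = 43.54.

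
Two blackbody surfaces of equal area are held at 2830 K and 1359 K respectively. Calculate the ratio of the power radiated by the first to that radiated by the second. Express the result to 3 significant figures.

With equal areas, P₁/P₂ = (T₁/T₂)⁴ = (2830/1359)⁴ = 18.8.

P₁/P₂ ≈ 18.8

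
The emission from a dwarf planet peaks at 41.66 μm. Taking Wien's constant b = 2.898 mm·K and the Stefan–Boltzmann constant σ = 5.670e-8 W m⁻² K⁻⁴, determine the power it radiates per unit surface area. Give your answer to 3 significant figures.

I ≈ 1.33 W/m²

Wien's law: T = b/λ_max = 2.898×10⁻³/4.166×10⁻⁵ = 69.5631 K.
Then I = σT⁴ = 5.670×10⁻⁸×(69.5631)⁴ = 1.33 W/m².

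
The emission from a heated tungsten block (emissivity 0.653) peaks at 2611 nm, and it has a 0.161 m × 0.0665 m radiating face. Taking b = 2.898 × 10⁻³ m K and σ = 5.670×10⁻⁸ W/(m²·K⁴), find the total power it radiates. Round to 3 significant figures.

Wien's law: T = b/λ_max = 2.898×10⁻³/2.611×10⁻⁶ = 1109.92 K.
Area A = 0.161 × 0.0665 = 0.0107065 m².
Then P = εσAT⁴ = 0.653×5.670×10⁻⁸×0.0107065×(1109.92)⁴ = 602 W.

P ≈ 602 W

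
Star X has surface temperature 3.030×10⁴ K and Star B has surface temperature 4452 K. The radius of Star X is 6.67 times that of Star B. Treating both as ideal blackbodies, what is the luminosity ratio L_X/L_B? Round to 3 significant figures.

L ∝ R²T⁴, so L_X/L_B = (R_X/R_B)²(T_X/T_B)⁴ = (6.67)² × (3.030×10⁴/4452)⁴ = 44.4889 × 2145.61 = 9.55×10⁴.

L_X/L_B ≈ 9.55×10⁴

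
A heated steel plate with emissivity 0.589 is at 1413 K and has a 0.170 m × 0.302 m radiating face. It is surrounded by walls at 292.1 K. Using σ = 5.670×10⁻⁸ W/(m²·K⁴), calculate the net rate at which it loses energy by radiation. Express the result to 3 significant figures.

Area A = 0.170 × 0.302 = 0.05134 m².
Net radiated power P_net = εσA(T⁴ − T₀⁴) = 0.589×5.670×10⁻⁸×0.05134×(1413⁴ − 292.1⁴).
T⁴ − T₀⁴ = 3.98629×10¹² − 7.27991×10⁹ = 3.97901×10¹² K⁴, so P_net = 6.82×10³ W.

Net loss ≈ 6.82×10³ W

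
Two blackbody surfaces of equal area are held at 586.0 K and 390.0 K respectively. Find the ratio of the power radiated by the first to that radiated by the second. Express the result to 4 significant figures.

With equal areas, P₁/P₂ = (T₁/T₂)⁴ = (586.0/390.0)⁴ = 5.097.

P₁/P₂ ≈ 5.097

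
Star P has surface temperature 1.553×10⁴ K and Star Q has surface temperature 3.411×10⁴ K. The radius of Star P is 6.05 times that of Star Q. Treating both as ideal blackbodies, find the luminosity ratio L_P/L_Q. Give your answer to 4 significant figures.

L_P/L_Q ≈ 1.573

L ∝ R²T⁴, so L_P/L_Q = (R_P/R_Q)²(T_P/T_Q)⁴ = (6.05)² × (1.553×10⁴/3.411×10⁴)⁴ = 36.6025 × 0.0429694 = 1.573.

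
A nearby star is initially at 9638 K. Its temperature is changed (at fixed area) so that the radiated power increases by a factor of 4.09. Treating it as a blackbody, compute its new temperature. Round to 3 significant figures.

T₂ ≈ 1.37×10⁴ K

P ∝ T⁴, so T₂/T₁ = (P₂/P₁)^(1/4) = (4.09)^(1/4) = 1.42210.
T₂ = 9638 × 1.42210 = 1.37×10⁴ K.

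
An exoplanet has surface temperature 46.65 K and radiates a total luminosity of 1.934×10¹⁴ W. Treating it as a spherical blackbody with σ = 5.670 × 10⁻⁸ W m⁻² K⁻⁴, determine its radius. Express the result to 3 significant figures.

R ≈ 7.57×10⁶ m

L = 4πR²σT⁴ ⇒ R = √(L/(4πσT⁴)).
σT⁴ = 0.268528 W/m², so R = √(1.934×10¹⁴/(4π×0.268528)) = 7.57×10⁶ m.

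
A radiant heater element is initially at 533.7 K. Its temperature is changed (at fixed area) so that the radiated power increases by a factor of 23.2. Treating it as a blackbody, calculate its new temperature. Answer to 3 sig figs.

T₂ ≈ 1.17×10³ K

P ∝ T⁴, so T₂/T₁ = (P₂/P₁)^(1/4) = (23.2)^(1/4) = 2.19468.
T₂ = 533.7 × 2.19468 = 1.17×10³ K.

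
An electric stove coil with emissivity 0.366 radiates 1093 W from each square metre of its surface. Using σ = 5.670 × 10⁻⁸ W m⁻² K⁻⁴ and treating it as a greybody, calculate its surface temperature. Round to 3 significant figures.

T ≈ 479 K

I = εσT⁴, so T = (I/εσ)^(1/4) = (1093/(0.366×5.670×10⁻⁸))^(1/4) = 479 K.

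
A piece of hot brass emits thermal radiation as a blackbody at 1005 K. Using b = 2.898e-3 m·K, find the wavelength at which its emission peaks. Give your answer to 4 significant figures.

λ_max ≈ 2.884 μm

Wien's displacement law: λ_max = b/T = (2.898×10⁻³ m·K)/(1005 K) = 2.8836×10⁻⁶ m.
That is 2.884 μm, in the infrared range.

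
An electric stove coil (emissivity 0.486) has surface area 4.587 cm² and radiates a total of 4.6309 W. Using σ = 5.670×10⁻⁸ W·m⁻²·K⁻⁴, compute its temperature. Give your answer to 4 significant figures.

Area A = 4.587 cm² = 4.587×10⁻⁴ m².
P = εσAT⁴ ⇒ T = (P/(εσA))^(1/4) = (4.6309/(0.486×5.670×10⁻⁸×4.587×10⁻⁴))^(1/4) = 778.0 K.

T ≈ 778.0 K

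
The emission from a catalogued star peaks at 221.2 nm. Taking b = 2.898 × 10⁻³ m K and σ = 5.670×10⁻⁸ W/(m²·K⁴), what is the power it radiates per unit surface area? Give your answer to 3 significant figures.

Wien's law: T = b/λ_max = 2.898×10⁻³/2.212×10⁻⁷ = 13101.3 K.
Then I = σT⁴ = 5.670×10⁻⁸×(13101.3)⁴ = 1.67×10⁹ W/m².

I ≈ 1.67×10⁹ W/m²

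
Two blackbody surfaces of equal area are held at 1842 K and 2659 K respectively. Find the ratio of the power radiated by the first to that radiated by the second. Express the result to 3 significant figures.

With equal areas, P₁/P₂ = (T₁/T₂)⁴ = (1842/2659)⁴ = 0.230.

P₁/P₂ ≈ 0.230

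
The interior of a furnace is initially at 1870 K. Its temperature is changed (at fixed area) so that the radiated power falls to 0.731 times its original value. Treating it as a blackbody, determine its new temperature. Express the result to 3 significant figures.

P ∝ T⁴, so T₂/T₁ = (P₂/P₁)^(1/4) = (0.731)^(1/4) = 0.924654.
T₂ = 1870 × 0.924654 = 1.73×10³ K.

T₂ ≈ 1.73×10³ K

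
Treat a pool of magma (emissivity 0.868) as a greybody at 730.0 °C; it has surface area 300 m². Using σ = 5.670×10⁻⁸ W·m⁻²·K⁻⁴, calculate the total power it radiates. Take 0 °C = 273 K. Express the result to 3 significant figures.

P ≈ 1.49×10⁷ W

T = 730.0 °C + 273 = 1003.0 K.
Area A = 300 m².
P = εσAT⁴ = 0.868 × 5.670×10⁻⁸ × 300 × (1003.0)⁴ = 1.49×10⁷ W.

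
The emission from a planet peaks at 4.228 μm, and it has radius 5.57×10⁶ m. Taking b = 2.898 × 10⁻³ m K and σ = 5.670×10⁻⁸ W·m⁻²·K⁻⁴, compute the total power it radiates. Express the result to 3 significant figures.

Wien's law: T = b/λ_max = 2.898×10⁻³/4.228×10⁻⁶ = 685.430 K.
Surface area A = 4πR² = 4π(5.57×10⁶ m)² = 3.89870×10¹⁴ m².
Then P = σAT⁴ = 5.670×10⁻⁸×3.89870×10¹⁴×(685.430)⁴ = 4.88×10¹⁸ W.

P ≈ 4.88×10¹⁸ W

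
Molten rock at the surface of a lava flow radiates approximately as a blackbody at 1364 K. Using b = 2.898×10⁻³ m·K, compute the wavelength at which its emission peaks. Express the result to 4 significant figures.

λ_max ≈ 2125 nm

Wien's displacement law: λ_max = b/T = (2.898×10⁻³ m·K)/(1364 K) = 2.1246×10⁻⁶ m.
That is 2125 nm, in the infrared range.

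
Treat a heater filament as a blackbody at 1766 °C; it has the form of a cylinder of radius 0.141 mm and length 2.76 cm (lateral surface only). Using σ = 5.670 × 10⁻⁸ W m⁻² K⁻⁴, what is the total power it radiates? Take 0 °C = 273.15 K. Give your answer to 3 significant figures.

P ≈ 24.0 W

T = 1766 °C + 273.15 = 2039.15 K.
Lateral area A = 2πrL = 2π×1.41×10⁻⁴×0.0276 = 2.44516×10⁻⁵ m².
P = σAT⁴ = 5.670×10⁻⁸ × 2.44516×10⁻⁵ × (2039.15)⁴ = 24.0 W.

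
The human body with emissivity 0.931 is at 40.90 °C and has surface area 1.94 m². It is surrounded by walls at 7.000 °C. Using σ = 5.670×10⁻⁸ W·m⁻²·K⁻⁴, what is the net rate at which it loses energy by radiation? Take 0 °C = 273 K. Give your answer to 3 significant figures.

T = 40.90 °C + 273 = 313.90 K.
Surroundings: T = 7.000 °C + 273 = 280.000 K.
Area A = 1.94 m².
Net radiated power P_net = εσA(T⁴ − T₀⁴) = 0.931×5.670×10⁻⁸×1.94×(313.90⁴ − 280.000⁴).
T⁴ − T₀⁴ = 9.70879×10⁹ − 6.14656×10⁹ = 3.56223×10⁹ K⁴, so P_net = 365 W.

Net loss ≈ 365 W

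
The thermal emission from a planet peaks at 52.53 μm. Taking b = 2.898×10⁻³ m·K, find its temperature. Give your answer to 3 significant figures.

T ≈ 55.2 K

Wien's law gives T = b/λ_max = (2.898×10⁻³ m·K)/(5.253×10⁻⁵ m) = 55.2 K.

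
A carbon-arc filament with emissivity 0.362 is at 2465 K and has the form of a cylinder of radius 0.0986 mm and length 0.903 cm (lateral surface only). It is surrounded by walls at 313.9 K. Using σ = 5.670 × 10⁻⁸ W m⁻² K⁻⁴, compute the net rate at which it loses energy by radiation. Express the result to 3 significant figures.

Lateral area A = 2πrL = 2π×9.86×10⁻⁵×9.03×10⁻³ = 5.59428×10⁻⁶ m².
Net radiated power P_net = εσA(T⁴ − T₀⁴) = 0.362×5.670×10⁻⁸×5.59428×10⁻⁶×(2465⁴ − 313.9⁴).
T⁴ − T₀⁴ = 3.69205×10¹³ − 9.70879×10⁹ = 3.69108×10¹³ K⁴, so P_net = 4.24 W.

Net loss ≈ 4.24 W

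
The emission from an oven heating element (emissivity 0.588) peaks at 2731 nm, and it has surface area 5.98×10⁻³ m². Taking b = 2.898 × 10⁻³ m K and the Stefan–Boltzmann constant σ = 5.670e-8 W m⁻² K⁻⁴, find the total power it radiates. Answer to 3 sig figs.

P ≈ 253 W

Wien's law: T = b/λ_max = 2.898×10⁻³/2.731×10⁻⁶ = 1061.15 K.
Area A = 5.98×10⁻³ m².
Then P = εσAT⁴ = 0.588×5.670×10⁻⁸×5.98×10⁻³×(1061.15)⁴ = 253 W.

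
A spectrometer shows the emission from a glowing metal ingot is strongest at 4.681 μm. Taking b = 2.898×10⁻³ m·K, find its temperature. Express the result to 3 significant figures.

Wien's law gives T = b/λ_max = (2.898×10⁻³ m·K)/(4.681×10⁻⁶ m) = 619 K.

T ≈ 619 K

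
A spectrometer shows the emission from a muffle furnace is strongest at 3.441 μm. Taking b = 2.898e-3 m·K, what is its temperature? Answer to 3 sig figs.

Wien's law gives T = b/λ_max = (2.898×10⁻³ m·K)/(3.441×10⁻⁶ m) = 842 K.

T ≈ 842 K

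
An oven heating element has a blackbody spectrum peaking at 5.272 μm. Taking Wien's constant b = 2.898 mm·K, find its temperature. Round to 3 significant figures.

T ≈ 550 K

Wien's law gives T = b/λ_max = (2.898×10⁻³ m·K)/(5.272×10⁻⁶ m) = 550 K.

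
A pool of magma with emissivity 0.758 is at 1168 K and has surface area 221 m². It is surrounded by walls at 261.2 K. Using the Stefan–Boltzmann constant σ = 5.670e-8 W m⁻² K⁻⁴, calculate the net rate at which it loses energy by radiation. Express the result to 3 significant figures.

Area A = 221 m².
Net radiated power P_net = εσA(T⁴ − T₀⁴) = 0.758×5.670×10⁻⁸×221×(1168⁴ − 261.2⁴).
T⁴ − T₀⁴ = 1.86111×10¹² − 4.65471×10⁹ = 1.85646×10¹² K⁴, so P_net = 1.76×10⁷ W.

Net loss ≈ 1.76×10⁷ W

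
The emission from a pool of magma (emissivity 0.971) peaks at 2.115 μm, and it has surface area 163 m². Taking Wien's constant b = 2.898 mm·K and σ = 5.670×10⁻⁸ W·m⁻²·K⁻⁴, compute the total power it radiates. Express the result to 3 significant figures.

P ≈ 3.16×10⁷ W

Wien's law: T = b/λ_max = 2.898×10⁻³/2.115×10⁻⁶ = 1370.21 K.
Area A = 163 m².
Then P = εσAT⁴ = 0.971×5.670×10⁻⁸×163×(1370.21)⁴ = 3.16×10⁷ W.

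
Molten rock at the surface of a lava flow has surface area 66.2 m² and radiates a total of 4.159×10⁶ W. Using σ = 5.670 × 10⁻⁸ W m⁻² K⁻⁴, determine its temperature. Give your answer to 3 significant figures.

Area A = 66.2 m².
P = σAT⁴ ⇒ T = (P/(σA))^(1/4) = (4.159×10⁶/(5.670×10⁻⁸×66.2))^(1/4) = 1.03×10³ K.

T ≈ 1.03×10³ K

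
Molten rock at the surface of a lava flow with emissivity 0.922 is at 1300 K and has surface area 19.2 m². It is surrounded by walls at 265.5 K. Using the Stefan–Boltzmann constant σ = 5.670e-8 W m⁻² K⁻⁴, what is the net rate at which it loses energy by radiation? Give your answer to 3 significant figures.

Net loss ≈ 2.86×10⁶ W

Area A = 19.2 m².
Net radiated power P_net = εσA(T⁴ − T₀⁴) = 0.922×5.670×10⁻⁸×19.2×(1300⁴ − 265.5⁴).
T⁴ − T₀⁴ = 2.85610×10¹² − 4.96888×10⁹ = 2.85113×10¹² K⁴, so P_net = 2.86×10⁶ W.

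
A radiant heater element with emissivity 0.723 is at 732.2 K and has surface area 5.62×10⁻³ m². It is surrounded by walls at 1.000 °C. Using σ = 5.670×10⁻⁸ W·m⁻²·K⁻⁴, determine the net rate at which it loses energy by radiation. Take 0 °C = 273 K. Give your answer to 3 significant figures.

Net loss ≈ 64.9 W

Surroundings: T = 1.000 °C + 273 = 274.000 K.
Area A = 5.62×10⁻³ m².
Net radiated power P_net = εσA(T⁴ − T₀⁴) = 0.723×5.670×10⁻⁸×5.62×10⁻³×(732.2⁴ − 274.000⁴).
T⁴ − T₀⁴ = 2.87421×10¹¹ − 5.63641×10⁹ = 2.81785×10¹¹ K⁴, so P_net = 64.9 W.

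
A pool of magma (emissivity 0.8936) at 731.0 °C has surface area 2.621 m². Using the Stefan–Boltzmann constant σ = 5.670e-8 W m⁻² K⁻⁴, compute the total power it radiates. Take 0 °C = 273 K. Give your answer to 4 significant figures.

T = 731.0 °C + 273 = 1004.0 K.
Area A = 2.621 m².
P = εσAT⁴ = 0.8936 × 5.670×10⁻⁸ × 2.621 × (1004.0)⁴ = 1.349×10⁵ W.

P ≈ 1.349×10⁵ W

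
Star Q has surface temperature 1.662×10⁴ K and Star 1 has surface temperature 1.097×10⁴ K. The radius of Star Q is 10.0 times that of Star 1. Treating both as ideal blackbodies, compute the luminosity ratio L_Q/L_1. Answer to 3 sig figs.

L ∝ R²T⁴, so L_Q/L_1 = (R_Q/R_1)²(T_Q/T_1)⁴ = (10.0)² × (1.662×10⁴/1.097×10⁴)⁴ = 100 × 5.26863 = 527.

L_Q/L_1 ≈ 527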